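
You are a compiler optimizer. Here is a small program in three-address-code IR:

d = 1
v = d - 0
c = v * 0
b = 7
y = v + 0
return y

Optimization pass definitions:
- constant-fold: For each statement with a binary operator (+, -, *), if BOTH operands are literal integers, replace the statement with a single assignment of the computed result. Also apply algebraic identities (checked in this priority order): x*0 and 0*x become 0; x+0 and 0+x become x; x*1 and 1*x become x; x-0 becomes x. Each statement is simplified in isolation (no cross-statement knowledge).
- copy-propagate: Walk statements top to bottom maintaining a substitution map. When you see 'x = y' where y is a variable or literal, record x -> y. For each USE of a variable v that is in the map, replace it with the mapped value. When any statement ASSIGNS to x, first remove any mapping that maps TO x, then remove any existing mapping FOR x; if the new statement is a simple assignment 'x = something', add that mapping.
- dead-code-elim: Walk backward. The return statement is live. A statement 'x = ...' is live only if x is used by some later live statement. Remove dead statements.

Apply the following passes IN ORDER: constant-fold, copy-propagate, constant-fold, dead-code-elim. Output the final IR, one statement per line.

Answer: return 1

Derivation:
Initial IR:
  d = 1
  v = d - 0
  c = v * 0
  b = 7
  y = v + 0
  return y
After constant-fold (6 stmts):
  d = 1
  v = d
  c = 0
  b = 7
  y = v
  return y
After copy-propagate (6 stmts):
  d = 1
  v = 1
  c = 0
  b = 7
  y = 1
  return 1
After constant-fold (6 stmts):
  d = 1
  v = 1
  c = 0
  b = 7
  y = 1
  return 1
After dead-code-elim (1 stmts):
  return 1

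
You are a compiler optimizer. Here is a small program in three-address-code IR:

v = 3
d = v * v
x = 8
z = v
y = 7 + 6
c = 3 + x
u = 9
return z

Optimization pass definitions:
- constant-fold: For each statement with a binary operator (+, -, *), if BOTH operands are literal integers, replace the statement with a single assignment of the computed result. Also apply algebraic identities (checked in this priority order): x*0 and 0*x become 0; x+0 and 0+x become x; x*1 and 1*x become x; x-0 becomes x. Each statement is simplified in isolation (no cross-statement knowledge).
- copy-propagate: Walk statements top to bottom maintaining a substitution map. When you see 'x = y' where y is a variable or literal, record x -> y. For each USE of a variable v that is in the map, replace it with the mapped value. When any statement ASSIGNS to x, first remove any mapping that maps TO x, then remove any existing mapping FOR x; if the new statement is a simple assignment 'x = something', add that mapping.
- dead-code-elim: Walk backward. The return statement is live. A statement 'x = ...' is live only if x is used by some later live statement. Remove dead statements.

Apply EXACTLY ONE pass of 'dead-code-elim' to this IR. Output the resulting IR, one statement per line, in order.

Applying dead-code-elim statement-by-statement:
  [8] return z  -> KEEP (return); live=['z']
  [7] u = 9  -> DEAD (u not live)
  [6] c = 3 + x  -> DEAD (c not live)
  [5] y = 7 + 6  -> DEAD (y not live)
  [4] z = v  -> KEEP; live=['v']
  [3] x = 8  -> DEAD (x not live)
  [2] d = v * v  -> DEAD (d not live)
  [1] v = 3  -> KEEP; live=[]
Result (3 stmts):
  v = 3
  z = v
  return z

Answer: v = 3
z = v
return z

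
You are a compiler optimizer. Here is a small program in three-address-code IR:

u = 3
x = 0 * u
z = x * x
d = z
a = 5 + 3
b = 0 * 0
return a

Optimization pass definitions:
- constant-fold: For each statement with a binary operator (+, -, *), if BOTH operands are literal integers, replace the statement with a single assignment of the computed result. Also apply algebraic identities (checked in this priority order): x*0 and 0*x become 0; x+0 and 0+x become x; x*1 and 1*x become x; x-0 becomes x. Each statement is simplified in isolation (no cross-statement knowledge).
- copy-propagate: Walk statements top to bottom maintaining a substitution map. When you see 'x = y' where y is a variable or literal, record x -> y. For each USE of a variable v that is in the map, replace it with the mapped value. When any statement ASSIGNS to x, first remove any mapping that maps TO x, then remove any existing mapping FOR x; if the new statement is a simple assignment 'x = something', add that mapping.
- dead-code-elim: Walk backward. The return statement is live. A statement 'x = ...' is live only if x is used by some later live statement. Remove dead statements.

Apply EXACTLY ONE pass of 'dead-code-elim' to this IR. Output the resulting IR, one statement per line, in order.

Applying dead-code-elim statement-by-statement:
  [7] return a  -> KEEP (return); live=['a']
  [6] b = 0 * 0  -> DEAD (b not live)
  [5] a = 5 + 3  -> KEEP; live=[]
  [4] d = z  -> DEAD (d not live)
  [3] z = x * x  -> DEAD (z not live)
  [2] x = 0 * u  -> DEAD (x not live)
  [1] u = 3  -> DEAD (u not live)
Result (2 stmts):
  a = 5 + 3
  return a

Answer: a = 5 + 3
return a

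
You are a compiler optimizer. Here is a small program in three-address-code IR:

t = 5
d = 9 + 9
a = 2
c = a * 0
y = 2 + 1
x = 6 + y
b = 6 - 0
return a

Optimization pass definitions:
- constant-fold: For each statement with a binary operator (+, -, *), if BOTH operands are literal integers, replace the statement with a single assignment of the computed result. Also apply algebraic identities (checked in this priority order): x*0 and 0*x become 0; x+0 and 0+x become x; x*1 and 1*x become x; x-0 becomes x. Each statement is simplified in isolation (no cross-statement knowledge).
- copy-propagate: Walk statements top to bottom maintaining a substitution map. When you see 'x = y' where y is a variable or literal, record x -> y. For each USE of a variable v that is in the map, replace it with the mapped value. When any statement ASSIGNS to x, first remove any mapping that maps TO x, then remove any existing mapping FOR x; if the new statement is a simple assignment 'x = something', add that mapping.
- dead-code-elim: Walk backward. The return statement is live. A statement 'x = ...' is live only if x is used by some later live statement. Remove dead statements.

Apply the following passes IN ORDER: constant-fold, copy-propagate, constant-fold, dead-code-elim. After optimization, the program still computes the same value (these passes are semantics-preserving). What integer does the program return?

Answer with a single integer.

Initial IR:
  t = 5
  d = 9 + 9
  a = 2
  c = a * 0
  y = 2 + 1
  x = 6 + y
  b = 6 - 0
  return a
After constant-fold (8 stmts):
  t = 5
  d = 18
  a = 2
  c = 0
  y = 3
  x = 6 + y
  b = 6
  return a
After copy-propagate (8 stmts):
  t = 5
  d = 18
  a = 2
  c = 0
  y = 3
  x = 6 + 3
  b = 6
  return 2
After constant-fold (8 stmts):
  t = 5
  d = 18
  a = 2
  c = 0
  y = 3
  x = 9
  b = 6
  return 2
After dead-code-elim (1 stmts):
  return 2
Evaluate:
  t = 5  =>  t = 5
  d = 9 + 9  =>  d = 18
  a = 2  =>  a = 2
  c = a * 0  =>  c = 0
  y = 2 + 1  =>  y = 3
  x = 6 + y  =>  x = 9
  b = 6 - 0  =>  b = 6
  return a = 2

Answer: 2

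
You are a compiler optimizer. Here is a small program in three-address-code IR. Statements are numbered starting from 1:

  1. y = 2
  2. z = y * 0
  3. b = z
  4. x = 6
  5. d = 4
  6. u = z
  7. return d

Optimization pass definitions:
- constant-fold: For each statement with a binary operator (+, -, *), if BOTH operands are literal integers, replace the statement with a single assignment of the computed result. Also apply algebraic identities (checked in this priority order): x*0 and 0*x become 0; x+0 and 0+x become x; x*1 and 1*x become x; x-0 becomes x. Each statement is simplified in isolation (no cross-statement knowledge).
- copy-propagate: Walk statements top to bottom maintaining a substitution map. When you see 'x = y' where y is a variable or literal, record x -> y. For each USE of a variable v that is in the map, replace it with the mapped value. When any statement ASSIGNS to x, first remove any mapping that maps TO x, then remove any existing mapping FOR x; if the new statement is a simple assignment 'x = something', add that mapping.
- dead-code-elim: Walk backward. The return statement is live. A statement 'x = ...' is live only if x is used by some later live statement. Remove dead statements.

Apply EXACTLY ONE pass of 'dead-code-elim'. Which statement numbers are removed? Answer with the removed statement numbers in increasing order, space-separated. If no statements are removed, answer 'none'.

Backward liveness scan:
Stmt 1 'y = 2': DEAD (y not in live set [])
Stmt 2 'z = y * 0': DEAD (z not in live set [])
Stmt 3 'b = z': DEAD (b not in live set [])
Stmt 4 'x = 6': DEAD (x not in live set [])
Stmt 5 'd = 4': KEEP (d is live); live-in = []
Stmt 6 'u = z': DEAD (u not in live set ['d'])
Stmt 7 'return d': KEEP (return); live-in = ['d']
Removed statement numbers: [1, 2, 3, 4, 6]
Surviving IR:
  d = 4
  return d

Answer: 1 2 3 4 6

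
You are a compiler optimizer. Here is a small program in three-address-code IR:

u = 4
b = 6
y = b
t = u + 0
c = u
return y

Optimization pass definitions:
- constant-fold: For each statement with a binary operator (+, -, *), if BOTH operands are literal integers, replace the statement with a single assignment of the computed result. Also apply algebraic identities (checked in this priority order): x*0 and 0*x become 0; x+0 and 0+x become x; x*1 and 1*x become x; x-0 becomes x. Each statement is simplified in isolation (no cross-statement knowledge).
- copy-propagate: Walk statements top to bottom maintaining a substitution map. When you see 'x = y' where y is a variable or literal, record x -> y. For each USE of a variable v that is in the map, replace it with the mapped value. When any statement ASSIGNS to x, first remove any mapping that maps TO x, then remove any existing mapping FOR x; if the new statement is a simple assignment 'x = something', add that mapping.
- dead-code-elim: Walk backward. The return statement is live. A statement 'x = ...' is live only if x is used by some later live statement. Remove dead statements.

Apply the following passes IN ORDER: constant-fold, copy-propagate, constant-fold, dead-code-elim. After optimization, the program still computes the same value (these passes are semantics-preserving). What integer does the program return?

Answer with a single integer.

Answer: 6

Derivation:
Initial IR:
  u = 4
  b = 6
  y = b
  t = u + 0
  c = u
  return y
After constant-fold (6 stmts):
  u = 4
  b = 6
  y = b
  t = u
  c = u
  return y
After copy-propagate (6 stmts):
  u = 4
  b = 6
  y = 6
  t = 4
  c = 4
  return 6
After constant-fold (6 stmts):
  u = 4
  b = 6
  y = 6
  t = 4
  c = 4
  return 6
After dead-code-elim (1 stmts):
  return 6
Evaluate:
  u = 4  =>  u = 4
  b = 6  =>  b = 6
  y = b  =>  y = 6
  t = u + 0  =>  t = 4
  c = u  =>  c = 4
  return y = 6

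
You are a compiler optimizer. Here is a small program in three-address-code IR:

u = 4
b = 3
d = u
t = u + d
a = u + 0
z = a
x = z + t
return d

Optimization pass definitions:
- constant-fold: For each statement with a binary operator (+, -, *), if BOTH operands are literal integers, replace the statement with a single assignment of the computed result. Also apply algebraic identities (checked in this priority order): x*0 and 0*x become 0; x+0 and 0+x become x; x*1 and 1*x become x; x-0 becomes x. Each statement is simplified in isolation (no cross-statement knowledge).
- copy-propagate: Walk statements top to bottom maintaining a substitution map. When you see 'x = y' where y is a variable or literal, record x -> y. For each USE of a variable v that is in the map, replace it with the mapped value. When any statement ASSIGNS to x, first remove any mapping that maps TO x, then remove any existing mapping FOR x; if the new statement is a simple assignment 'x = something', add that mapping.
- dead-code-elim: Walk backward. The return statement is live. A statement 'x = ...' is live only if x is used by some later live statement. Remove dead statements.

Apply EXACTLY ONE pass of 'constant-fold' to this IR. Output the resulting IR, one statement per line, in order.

Answer: u = 4
b = 3
d = u
t = u + d
a = u
z = a
x = z + t
return d

Derivation:
Applying constant-fold statement-by-statement:
  [1] u = 4  (unchanged)
  [2] b = 3  (unchanged)
  [3] d = u  (unchanged)
  [4] t = u + d  (unchanged)
  [5] a = u + 0  -> a = u
  [6] z = a  (unchanged)
  [7] x = z + t  (unchanged)
  [8] return d  (unchanged)
Result (8 stmts):
  u = 4
  b = 3
  d = u
  t = u + d
  a = u
  z = a
  x = z + t
  return d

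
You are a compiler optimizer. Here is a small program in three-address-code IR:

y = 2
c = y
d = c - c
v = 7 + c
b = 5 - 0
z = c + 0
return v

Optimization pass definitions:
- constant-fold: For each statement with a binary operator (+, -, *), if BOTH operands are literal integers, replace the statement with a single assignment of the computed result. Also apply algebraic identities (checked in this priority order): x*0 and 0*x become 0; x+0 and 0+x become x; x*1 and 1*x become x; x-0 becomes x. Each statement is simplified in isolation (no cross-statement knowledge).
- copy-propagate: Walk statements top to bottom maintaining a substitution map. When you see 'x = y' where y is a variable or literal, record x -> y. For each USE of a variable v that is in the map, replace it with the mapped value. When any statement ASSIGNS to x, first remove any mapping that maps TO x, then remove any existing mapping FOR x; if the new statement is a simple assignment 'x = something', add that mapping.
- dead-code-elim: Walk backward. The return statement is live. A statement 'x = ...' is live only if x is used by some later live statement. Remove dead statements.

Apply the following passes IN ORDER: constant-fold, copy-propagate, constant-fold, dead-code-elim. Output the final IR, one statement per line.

Answer: v = 9
return v

Derivation:
Initial IR:
  y = 2
  c = y
  d = c - c
  v = 7 + c
  b = 5 - 0
  z = c + 0
  return v
After constant-fold (7 stmts):
  y = 2
  c = y
  d = c - c
  v = 7 + c
  b = 5
  z = c
  return v
After copy-propagate (7 stmts):
  y = 2
  c = 2
  d = 2 - 2
  v = 7 + 2
  b = 5
  z = 2
  return v
After constant-fold (7 stmts):
  y = 2
  c = 2
  d = 0
  v = 9
  b = 5
  z = 2
  return v
After dead-code-elim (2 stmts):
  v = 9
  return v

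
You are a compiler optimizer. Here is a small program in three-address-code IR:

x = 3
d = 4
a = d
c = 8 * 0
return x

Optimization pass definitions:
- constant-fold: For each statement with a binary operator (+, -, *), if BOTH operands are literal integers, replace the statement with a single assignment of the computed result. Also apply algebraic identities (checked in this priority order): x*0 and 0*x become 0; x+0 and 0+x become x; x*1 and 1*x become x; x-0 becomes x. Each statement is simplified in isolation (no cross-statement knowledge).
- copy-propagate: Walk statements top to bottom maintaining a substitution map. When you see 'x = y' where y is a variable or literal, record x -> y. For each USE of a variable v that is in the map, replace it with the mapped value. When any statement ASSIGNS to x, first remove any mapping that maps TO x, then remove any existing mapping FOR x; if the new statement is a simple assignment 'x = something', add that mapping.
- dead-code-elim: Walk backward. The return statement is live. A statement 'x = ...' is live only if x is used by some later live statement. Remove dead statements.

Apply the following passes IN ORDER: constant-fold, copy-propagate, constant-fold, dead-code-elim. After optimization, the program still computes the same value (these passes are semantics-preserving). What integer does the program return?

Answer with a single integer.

Answer: 3

Derivation:
Initial IR:
  x = 3
  d = 4
  a = d
  c = 8 * 0
  return x
After constant-fold (5 stmts):
  x = 3
  d = 4
  a = d
  c = 0
  return x
After copy-propagate (5 stmts):
  x = 3
  d = 4
  a = 4
  c = 0
  return 3
After constant-fold (5 stmts):
  x = 3
  d = 4
  a = 4
  c = 0
  return 3
After dead-code-elim (1 stmts):
  return 3
Evaluate:
  x = 3  =>  x = 3
  d = 4  =>  d = 4
  a = d  =>  a = 4
  c = 8 * 0  =>  c = 0
  return x = 3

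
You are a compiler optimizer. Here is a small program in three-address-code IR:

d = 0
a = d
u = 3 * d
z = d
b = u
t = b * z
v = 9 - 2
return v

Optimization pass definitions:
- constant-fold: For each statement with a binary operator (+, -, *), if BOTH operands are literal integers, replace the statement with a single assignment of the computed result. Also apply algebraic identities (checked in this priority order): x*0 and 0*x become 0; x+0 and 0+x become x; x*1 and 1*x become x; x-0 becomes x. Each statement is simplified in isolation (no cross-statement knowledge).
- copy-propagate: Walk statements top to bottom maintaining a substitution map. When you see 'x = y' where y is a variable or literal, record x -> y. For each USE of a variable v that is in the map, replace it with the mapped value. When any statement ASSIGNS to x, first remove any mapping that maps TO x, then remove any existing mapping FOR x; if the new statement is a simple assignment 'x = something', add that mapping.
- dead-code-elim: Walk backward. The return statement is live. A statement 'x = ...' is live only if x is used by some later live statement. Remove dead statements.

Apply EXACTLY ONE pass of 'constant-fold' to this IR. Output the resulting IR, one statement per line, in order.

Applying constant-fold statement-by-statement:
  [1] d = 0  (unchanged)
  [2] a = d  (unchanged)
  [3] u = 3 * d  (unchanged)
  [4] z = d  (unchanged)
  [5] b = u  (unchanged)
  [6] t = b * z  (unchanged)
  [7] v = 9 - 2  -> v = 7
  [8] return v  (unchanged)
Result (8 stmts):
  d = 0
  a = d
  u = 3 * d
  z = d
  b = u
  t = b * z
  v = 7
  return v

Answer: d = 0
a = d
u = 3 * d
z = d
b = u
t = b * z
v = 7
return v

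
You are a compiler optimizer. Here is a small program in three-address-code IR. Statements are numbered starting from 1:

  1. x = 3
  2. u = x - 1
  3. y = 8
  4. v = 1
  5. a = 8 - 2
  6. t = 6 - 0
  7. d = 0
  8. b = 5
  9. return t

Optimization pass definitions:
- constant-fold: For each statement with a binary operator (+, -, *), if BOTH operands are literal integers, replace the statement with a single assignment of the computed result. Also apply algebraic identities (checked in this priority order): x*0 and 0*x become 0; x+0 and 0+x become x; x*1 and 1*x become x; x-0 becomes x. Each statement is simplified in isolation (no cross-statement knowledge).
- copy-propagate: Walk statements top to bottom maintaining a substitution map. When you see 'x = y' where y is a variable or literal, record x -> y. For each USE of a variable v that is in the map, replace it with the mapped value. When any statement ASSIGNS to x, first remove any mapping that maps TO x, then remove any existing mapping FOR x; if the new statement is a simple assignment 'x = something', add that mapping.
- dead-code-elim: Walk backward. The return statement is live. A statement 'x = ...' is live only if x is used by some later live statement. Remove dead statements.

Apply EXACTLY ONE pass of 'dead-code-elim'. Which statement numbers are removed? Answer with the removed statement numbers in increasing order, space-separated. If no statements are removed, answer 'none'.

Answer: 1 2 3 4 5 7 8

Derivation:
Backward liveness scan:
Stmt 1 'x = 3': DEAD (x not in live set [])
Stmt 2 'u = x - 1': DEAD (u not in live set [])
Stmt 3 'y = 8': DEAD (y not in live set [])
Stmt 4 'v = 1': DEAD (v not in live set [])
Stmt 5 'a = 8 - 2': DEAD (a not in live set [])
Stmt 6 't = 6 - 0': KEEP (t is live); live-in = []
Stmt 7 'd = 0': DEAD (d not in live set ['t'])
Stmt 8 'b = 5': DEAD (b not in live set ['t'])
Stmt 9 'return t': KEEP (return); live-in = ['t']
Removed statement numbers: [1, 2, 3, 4, 5, 7, 8]
Surviving IR:
  t = 6 - 0
  return t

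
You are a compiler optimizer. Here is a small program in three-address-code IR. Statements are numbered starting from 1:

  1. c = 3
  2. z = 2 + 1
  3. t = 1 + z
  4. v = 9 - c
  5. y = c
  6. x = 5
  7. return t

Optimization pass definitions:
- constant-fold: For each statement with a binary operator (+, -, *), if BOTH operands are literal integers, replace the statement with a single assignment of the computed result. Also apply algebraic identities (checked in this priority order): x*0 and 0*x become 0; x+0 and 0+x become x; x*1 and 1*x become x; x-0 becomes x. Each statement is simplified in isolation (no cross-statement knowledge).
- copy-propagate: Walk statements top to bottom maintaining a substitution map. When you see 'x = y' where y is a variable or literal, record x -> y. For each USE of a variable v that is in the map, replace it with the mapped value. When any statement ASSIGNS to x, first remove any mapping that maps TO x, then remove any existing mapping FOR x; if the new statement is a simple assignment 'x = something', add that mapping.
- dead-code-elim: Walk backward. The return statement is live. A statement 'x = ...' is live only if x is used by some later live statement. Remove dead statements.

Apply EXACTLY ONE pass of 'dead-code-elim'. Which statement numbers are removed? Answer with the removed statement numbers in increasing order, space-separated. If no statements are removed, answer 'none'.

Answer: 1 4 5 6

Derivation:
Backward liveness scan:
Stmt 1 'c = 3': DEAD (c not in live set [])
Stmt 2 'z = 2 + 1': KEEP (z is live); live-in = []
Stmt 3 't = 1 + z': KEEP (t is live); live-in = ['z']
Stmt 4 'v = 9 - c': DEAD (v not in live set ['t'])
Stmt 5 'y = c': DEAD (y not in live set ['t'])
Stmt 6 'x = 5': DEAD (x not in live set ['t'])
Stmt 7 'return t': KEEP (return); live-in = ['t']
Removed statement numbers: [1, 4, 5, 6]
Surviving IR:
  z = 2 + 1
  t = 1 + z
  return t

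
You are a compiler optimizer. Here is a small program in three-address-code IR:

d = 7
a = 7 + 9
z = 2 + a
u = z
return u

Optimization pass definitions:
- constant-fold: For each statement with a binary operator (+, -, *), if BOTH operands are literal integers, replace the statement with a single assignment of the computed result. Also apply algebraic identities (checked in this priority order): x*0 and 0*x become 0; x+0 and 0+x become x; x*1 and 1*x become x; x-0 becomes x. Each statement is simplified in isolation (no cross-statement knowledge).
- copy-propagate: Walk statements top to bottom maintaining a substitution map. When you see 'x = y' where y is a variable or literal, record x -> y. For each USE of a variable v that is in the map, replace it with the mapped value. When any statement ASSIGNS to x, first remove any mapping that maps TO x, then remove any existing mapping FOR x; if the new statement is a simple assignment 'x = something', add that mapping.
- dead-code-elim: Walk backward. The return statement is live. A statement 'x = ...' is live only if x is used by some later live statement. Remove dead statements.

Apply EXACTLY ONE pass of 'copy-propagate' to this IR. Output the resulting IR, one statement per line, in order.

Answer: d = 7
a = 7 + 9
z = 2 + a
u = z
return z

Derivation:
Applying copy-propagate statement-by-statement:
  [1] d = 7  (unchanged)
  [2] a = 7 + 9  (unchanged)
  [3] z = 2 + a  (unchanged)
  [4] u = z  (unchanged)
  [5] return u  -> return z
Result (5 stmts):
  d = 7
  a = 7 + 9
  z = 2 + a
  u = z
  return z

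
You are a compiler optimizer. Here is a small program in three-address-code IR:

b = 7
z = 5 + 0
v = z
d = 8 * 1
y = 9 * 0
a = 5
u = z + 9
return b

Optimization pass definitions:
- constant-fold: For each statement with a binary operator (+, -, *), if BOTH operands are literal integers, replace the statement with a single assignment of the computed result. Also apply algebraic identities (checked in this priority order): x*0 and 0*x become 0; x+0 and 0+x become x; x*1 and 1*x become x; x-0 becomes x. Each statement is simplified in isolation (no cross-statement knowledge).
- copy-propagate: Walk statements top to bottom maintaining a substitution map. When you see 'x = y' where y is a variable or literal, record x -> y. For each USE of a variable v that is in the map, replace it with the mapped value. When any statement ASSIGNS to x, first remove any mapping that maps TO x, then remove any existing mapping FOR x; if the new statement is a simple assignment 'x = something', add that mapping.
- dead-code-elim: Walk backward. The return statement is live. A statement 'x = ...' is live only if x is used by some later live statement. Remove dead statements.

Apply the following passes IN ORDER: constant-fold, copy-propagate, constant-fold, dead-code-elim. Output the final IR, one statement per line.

Initial IR:
  b = 7
  z = 5 + 0
  v = z
  d = 8 * 1
  y = 9 * 0
  a = 5
  u = z + 9
  return b
After constant-fold (8 stmts):
  b = 7
  z = 5
  v = z
  d = 8
  y = 0
  a = 5
  u = z + 9
  return b
After copy-propagate (8 stmts):
  b = 7
  z = 5
  v = 5
  d = 8
  y = 0
  a = 5
  u = 5 + 9
  return 7
After constant-fold (8 stmts):
  b = 7
  z = 5
  v = 5
  d = 8
  y = 0
  a = 5
  u = 14
  return 7
After dead-code-elim (1 stmts):
  return 7

Answer: return 7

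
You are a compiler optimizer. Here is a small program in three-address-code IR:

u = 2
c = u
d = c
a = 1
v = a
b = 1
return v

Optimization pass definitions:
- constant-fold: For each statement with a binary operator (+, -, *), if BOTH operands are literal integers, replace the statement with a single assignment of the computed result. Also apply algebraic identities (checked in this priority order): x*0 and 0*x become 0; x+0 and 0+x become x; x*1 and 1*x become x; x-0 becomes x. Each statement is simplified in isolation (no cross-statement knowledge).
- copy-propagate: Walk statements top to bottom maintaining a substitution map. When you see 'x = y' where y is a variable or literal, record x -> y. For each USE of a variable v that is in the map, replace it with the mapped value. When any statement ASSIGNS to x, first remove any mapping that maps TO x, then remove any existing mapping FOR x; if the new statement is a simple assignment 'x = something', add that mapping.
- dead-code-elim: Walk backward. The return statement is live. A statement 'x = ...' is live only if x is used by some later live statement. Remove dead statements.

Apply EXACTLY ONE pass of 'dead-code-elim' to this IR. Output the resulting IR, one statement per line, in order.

Answer: a = 1
v = a
return v

Derivation:
Applying dead-code-elim statement-by-statement:
  [7] return v  -> KEEP (return); live=['v']
  [6] b = 1  -> DEAD (b not live)
  [5] v = a  -> KEEP; live=['a']
  [4] a = 1  -> KEEP; live=[]
  [3] d = c  -> DEAD (d not live)
  [2] c = u  -> DEAD (c not live)
  [1] u = 2  -> DEAD (u not live)
Result (3 stmts):
  a = 1
  v = a
  return v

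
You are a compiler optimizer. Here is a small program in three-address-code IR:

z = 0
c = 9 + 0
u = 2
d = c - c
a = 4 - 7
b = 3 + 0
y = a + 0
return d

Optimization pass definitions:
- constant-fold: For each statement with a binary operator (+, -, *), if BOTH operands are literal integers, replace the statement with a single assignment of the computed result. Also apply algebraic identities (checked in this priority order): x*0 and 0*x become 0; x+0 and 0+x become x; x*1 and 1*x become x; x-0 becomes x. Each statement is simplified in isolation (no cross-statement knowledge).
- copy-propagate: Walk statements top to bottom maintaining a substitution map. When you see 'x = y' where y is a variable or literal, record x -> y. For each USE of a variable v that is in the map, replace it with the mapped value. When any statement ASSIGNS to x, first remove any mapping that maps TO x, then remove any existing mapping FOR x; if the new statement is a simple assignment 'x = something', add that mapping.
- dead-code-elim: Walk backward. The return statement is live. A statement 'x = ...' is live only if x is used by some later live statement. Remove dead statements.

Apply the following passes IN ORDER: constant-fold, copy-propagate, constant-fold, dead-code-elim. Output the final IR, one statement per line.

Initial IR:
  z = 0
  c = 9 + 0
  u = 2
  d = c - c
  a = 4 - 7
  b = 3 + 0
  y = a + 0
  return d
After constant-fold (8 stmts):
  z = 0
  c = 9
  u = 2
  d = c - c
  a = -3
  b = 3
  y = a
  return d
After copy-propagate (8 stmts):
  z = 0
  c = 9
  u = 2
  d = 9 - 9
  a = -3
  b = 3
  y = -3
  return d
After constant-fold (8 stmts):
  z = 0
  c = 9
  u = 2
  d = 0
  a = -3
  b = 3
  y = -3
  return d
After dead-code-elim (2 stmts):
  d = 0
  return d

Answer: d = 0
return d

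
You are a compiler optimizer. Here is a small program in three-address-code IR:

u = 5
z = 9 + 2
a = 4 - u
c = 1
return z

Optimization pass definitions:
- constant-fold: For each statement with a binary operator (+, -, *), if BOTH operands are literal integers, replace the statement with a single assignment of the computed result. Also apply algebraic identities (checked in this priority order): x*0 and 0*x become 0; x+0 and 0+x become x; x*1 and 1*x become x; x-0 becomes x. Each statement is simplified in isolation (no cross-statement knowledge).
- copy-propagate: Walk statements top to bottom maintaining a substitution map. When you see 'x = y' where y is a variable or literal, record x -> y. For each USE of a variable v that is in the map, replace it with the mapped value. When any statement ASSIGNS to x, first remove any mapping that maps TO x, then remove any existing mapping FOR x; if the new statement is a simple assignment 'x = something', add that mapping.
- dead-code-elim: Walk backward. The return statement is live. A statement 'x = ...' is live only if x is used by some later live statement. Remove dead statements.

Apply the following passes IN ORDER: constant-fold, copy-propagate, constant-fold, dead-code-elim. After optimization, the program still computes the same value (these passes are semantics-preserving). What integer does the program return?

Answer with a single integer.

Initial IR:
  u = 5
  z = 9 + 2
  a = 4 - u
  c = 1
  return z
After constant-fold (5 stmts):
  u = 5
  z = 11
  a = 4 - u
  c = 1
  return z
After copy-propagate (5 stmts):
  u = 5
  z = 11
  a = 4 - 5
  c = 1
  return 11
After constant-fold (5 stmts):
  u = 5
  z = 11
  a = -1
  c = 1
  return 11
After dead-code-elim (1 stmts):
  return 11
Evaluate:
  u = 5  =>  u = 5
  z = 9 + 2  =>  z = 11
  a = 4 - u  =>  a = -1
  c = 1  =>  c = 1
  return z = 11

Answer: 11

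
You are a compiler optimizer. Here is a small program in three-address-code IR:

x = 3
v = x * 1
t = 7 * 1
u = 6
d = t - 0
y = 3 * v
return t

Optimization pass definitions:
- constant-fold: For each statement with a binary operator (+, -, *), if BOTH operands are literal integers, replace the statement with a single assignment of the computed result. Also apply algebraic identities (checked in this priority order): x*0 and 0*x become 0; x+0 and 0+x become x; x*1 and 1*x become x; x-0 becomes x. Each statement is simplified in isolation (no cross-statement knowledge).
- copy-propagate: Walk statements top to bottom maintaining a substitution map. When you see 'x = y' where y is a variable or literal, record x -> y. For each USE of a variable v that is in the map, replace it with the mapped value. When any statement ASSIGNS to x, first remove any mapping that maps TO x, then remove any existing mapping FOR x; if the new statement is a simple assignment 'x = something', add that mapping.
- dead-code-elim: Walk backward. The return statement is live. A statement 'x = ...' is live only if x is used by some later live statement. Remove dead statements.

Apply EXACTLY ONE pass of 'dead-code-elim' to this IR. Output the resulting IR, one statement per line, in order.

Answer: t = 7 * 1
return t

Derivation:
Applying dead-code-elim statement-by-statement:
  [7] return t  -> KEEP (return); live=['t']
  [6] y = 3 * v  -> DEAD (y not live)
  [5] d = t - 0  -> DEAD (d not live)
  [4] u = 6  -> DEAD (u not live)
  [3] t = 7 * 1  -> KEEP; live=[]
  [2] v = x * 1  -> DEAD (v not live)
  [1] x = 3  -> DEAD (x not live)
Result (2 stmts):
  t = 7 * 1
  return t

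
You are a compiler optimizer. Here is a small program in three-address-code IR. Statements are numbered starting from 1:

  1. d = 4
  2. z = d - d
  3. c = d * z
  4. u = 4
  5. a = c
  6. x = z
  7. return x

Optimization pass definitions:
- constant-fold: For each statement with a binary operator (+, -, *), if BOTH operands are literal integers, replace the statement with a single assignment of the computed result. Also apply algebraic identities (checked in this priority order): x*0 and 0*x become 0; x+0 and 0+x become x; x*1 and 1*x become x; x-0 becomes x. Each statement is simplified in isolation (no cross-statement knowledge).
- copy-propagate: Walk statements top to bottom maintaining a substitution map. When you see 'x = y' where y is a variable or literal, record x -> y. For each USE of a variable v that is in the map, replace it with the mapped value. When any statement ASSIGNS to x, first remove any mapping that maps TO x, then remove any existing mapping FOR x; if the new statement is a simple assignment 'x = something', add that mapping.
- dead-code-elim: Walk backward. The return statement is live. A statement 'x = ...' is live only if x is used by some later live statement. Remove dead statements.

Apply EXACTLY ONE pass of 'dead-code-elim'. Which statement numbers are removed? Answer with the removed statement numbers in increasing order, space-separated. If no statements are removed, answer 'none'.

Backward liveness scan:
Stmt 1 'd = 4': KEEP (d is live); live-in = []
Stmt 2 'z = d - d': KEEP (z is live); live-in = ['d']
Stmt 3 'c = d * z': DEAD (c not in live set ['z'])
Stmt 4 'u = 4': DEAD (u not in live set ['z'])
Stmt 5 'a = c': DEAD (a not in live set ['z'])
Stmt 6 'x = z': KEEP (x is live); live-in = ['z']
Stmt 7 'return x': KEEP (return); live-in = ['x']
Removed statement numbers: [3, 4, 5]
Surviving IR:
  d = 4
  z = d - d
  x = z
  return x

Answer: 3 4 5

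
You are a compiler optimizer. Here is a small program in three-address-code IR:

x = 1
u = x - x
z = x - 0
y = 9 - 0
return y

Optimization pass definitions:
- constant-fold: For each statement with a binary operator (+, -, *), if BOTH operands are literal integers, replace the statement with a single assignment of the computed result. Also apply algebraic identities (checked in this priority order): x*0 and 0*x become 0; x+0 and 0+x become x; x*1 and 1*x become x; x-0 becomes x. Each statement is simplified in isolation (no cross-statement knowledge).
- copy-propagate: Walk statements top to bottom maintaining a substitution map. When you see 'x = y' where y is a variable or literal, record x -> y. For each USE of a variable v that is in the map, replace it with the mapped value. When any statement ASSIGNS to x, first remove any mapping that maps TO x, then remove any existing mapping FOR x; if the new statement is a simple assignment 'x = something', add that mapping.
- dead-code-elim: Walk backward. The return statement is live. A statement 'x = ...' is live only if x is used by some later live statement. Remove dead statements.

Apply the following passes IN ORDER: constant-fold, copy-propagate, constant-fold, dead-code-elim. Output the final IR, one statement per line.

Answer: return 9

Derivation:
Initial IR:
  x = 1
  u = x - x
  z = x - 0
  y = 9 - 0
  return y
After constant-fold (5 stmts):
  x = 1
  u = x - x
  z = x
  y = 9
  return y
After copy-propagate (5 stmts):
  x = 1
  u = 1 - 1
  z = 1
  y = 9
  return 9
After constant-fold (5 stmts):
  x = 1
  u = 0
  z = 1
  y = 9
  return 9
After dead-code-elim (1 stmts):
  return 9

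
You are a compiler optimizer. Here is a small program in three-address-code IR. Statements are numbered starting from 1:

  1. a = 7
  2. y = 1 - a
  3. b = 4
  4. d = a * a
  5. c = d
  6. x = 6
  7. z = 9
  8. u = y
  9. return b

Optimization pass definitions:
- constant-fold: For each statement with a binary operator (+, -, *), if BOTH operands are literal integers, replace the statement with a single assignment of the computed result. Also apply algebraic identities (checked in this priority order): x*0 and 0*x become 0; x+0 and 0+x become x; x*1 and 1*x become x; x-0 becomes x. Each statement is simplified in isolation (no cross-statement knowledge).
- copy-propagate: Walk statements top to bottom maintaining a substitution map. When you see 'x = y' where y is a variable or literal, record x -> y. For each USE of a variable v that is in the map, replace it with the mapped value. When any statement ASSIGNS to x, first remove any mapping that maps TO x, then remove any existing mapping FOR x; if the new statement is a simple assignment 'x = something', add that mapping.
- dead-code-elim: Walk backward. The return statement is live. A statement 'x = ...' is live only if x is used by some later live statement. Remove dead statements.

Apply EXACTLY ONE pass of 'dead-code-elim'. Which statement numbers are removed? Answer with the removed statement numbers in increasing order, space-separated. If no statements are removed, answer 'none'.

Backward liveness scan:
Stmt 1 'a = 7': DEAD (a not in live set [])
Stmt 2 'y = 1 - a': DEAD (y not in live set [])
Stmt 3 'b = 4': KEEP (b is live); live-in = []
Stmt 4 'd = a * a': DEAD (d not in live set ['b'])
Stmt 5 'c = d': DEAD (c not in live set ['b'])
Stmt 6 'x = 6': DEAD (x not in live set ['b'])
Stmt 7 'z = 9': DEAD (z not in live set ['b'])
Stmt 8 'u = y': DEAD (u not in live set ['b'])
Stmt 9 'return b': KEEP (return); live-in = ['b']
Removed statement numbers: [1, 2, 4, 5, 6, 7, 8]
Surviving IR:
  b = 4
  return b

Answer: 1 2 4 5 6 7 8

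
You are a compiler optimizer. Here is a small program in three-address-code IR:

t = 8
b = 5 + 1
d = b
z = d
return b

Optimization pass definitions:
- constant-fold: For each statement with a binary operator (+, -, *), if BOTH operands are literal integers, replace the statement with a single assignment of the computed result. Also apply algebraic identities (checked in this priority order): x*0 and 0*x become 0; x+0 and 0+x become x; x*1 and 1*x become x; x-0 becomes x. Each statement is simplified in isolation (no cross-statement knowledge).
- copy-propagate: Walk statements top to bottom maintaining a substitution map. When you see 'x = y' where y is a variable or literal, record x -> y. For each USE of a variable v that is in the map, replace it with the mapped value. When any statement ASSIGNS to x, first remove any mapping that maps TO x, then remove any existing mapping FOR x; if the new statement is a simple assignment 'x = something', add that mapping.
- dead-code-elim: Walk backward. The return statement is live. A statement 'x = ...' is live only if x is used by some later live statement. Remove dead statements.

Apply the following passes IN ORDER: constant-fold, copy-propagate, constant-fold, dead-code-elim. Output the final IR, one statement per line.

Answer: return 6

Derivation:
Initial IR:
  t = 8
  b = 5 + 1
  d = b
  z = d
  return b
After constant-fold (5 stmts):
  t = 8
  b = 6
  d = b
  z = d
  return b
After copy-propagate (5 stmts):
  t = 8
  b = 6
  d = 6
  z = 6
  return 6
After constant-fold (5 stmts):
  t = 8
  b = 6
  d = 6
  z = 6
  return 6
After dead-code-elim (1 stmts):
  return 6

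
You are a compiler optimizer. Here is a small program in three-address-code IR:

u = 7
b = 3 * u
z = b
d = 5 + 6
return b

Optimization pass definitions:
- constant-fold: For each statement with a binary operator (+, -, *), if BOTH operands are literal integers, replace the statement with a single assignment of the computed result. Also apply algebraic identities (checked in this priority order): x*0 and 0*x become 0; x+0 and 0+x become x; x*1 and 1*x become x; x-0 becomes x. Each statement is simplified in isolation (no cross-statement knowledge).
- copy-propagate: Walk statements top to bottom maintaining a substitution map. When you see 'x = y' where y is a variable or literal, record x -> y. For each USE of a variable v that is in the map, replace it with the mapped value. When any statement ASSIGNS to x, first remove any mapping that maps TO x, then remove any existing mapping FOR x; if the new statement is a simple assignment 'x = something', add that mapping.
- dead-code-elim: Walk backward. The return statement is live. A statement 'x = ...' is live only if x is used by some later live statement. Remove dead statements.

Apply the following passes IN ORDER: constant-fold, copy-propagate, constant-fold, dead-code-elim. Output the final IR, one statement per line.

Initial IR:
  u = 7
  b = 3 * u
  z = b
  d = 5 + 6
  return b
After constant-fold (5 stmts):
  u = 7
  b = 3 * u
  z = b
  d = 11
  return b
After copy-propagate (5 stmts):
  u = 7
  b = 3 * 7
  z = b
  d = 11
  return b
After constant-fold (5 stmts):
  u = 7
  b = 21
  z = b
  d = 11
  return b
After dead-code-elim (2 stmts):
  b = 21
  return b

Answer: b = 21
return b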